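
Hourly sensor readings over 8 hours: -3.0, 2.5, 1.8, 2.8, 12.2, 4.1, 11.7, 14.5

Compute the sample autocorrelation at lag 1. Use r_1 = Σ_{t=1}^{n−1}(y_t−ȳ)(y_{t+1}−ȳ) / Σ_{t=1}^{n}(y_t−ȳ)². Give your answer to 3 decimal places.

Mean ȳ = (-3.0 + 2.5 + 1.8 + 2.8 + 12.2 + 4.1 + 11.7 + 14.5)/8 = 5.8250
Numerator Σ_{t=1}^{7}(y_t−ȳ)(y_{t+1}−ȳ) = 65.4519
Denominator Σ(y_t−ȳ)² = 267.6750
r_1 = 65.4519 / 267.6750 = 0.245

0.245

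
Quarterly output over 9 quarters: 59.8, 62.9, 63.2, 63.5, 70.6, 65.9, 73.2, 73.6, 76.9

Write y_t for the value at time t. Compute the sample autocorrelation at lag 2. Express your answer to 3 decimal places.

0.373

Mean ȳ = (59.8 + 62.9 + 63.2 + 63.5 + 70.6 + 65.9 + 73.2 + 73.6 + 76.9)/9 = 67.7333
Numerator Σ_{t=1}^{7}(y_t−ȳ)(y_{t+2}−ȳ) = 106.2178
Denominator Σ(y_t−ȳ)² = 284.6800
r_2 = 106.2178 / 284.6800 = 0.373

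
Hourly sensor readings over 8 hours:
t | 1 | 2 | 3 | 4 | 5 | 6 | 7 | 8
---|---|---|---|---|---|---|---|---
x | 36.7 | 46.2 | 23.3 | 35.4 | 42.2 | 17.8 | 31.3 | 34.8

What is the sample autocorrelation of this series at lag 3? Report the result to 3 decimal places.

Mean x̄ = (36.7 + 46.2 + 23.3 + 35.4 + 42.2 + 17.8 + 31.3 + 34.8)/8 = 33.4625
Deviations from mean: 3.2375, 12.7375, -10.1625, 1.9375, 8.7375, -15.6625, -2.1625, 1.3375
Σ(x_t−x̄)(x_{t+3}−x̄) = (6.2727) + (111.2939) + (159.1702) + (-4.1898) + (11.6864) = 284.2333
Denominator Σ(x_t−x̄)² = 607.8788
r_3 = 284.2333 / 607.8788 = 0.468

0.468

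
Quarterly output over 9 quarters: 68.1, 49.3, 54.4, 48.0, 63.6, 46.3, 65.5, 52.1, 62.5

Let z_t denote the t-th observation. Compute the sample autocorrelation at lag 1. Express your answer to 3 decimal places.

-0.612

Mean z̄ = (68.1 + 49.3 + 54.4 + 48.0 + 63.6 + 46.3 + 65.5 + 52.1 + 62.5)/9 = 56.6444
Numerator Σ_{t=1}^{8}(z_t−z̄)(z_{t+1}−z̄) = -338.7864
Denominator Σ(z_t−z̄)² = 553.6822
r_1 = -338.7864 / 553.6822 = -0.612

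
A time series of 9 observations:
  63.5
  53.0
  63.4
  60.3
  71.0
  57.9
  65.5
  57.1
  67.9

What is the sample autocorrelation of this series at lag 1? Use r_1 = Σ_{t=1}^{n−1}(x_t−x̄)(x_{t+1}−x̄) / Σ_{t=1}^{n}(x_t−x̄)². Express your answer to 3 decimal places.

Mean x̄ = (63.5 + 53.0 + 63.4 + 60.3 + 71.0 + 57.9 + 65.5 + 57.1 + 67.9)/9 = 62.1778
Numerator Σ_{t=1}^{8}(x_t−x̄)(x_{t+1}−x̄) = -140.0905
Denominator Σ(x_t−x̄)² = 256.6956
r_1 = -140.0905 / 256.6956 = -0.546

-0.546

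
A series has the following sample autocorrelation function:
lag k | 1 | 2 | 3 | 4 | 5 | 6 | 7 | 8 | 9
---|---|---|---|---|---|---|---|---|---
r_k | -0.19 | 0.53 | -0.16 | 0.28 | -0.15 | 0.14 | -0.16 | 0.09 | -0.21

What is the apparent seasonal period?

The largest autocorrelation is r_2 = 0.53, with a weaker echo at lag 4 (0.28); the remaining lags stay at or below 0.14.
The dominant spike at lag 2 indicates a seasonal period of 2.

2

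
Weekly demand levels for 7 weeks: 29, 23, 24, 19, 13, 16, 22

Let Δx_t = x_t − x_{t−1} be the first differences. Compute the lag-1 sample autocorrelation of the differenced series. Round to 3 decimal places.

First differences Δx: -6, 1, -5, -6, 3, 6
Mean of differences = -1.1667
Numerator Σ(Δx_t−Δx̄)(Δx_{t+1}−Δx̄) = 9.4722
Denominator Σ(Δx_t−Δx̄)² = 134.8333
r_1(Δx) = 9.4722 / 134.8333 = 0.070

0.070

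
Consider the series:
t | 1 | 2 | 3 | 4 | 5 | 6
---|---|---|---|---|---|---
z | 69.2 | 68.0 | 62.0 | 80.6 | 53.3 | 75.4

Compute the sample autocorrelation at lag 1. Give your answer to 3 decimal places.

Mean z̄ = (69.2 + 68.0 + 62.0 + 80.6 + 53.3 + 75.4)/6 = 68.0833
Deviations from mean: 1.1167, -0.0833, -6.0833, 12.5167, -14.7833, 7.3167
Numerator Σ_{t=1}^{5}(z_t−z̄)(z_{t+1}−z̄) = -368.9319
Denominator Σ(z_t−z̄)² = 467.0083
r_1 = -368.9319 / 467.0083 = -0.790

-0.790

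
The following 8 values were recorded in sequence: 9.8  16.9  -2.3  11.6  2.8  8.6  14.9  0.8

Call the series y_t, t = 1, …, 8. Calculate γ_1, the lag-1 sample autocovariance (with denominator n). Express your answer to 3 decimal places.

Mean ȳ = (9.8 + 16.9 − 2.3 + 11.6 + 2.8 + 8.6 + 14.9 + 0.8)/8 = 7.8875
Σ_{t=1}^{7}(y_t−ȳ)(y_{t+1}−ȳ) = -179.6164
γ_1 = -179.6164 / 8 = -22.452

-22.452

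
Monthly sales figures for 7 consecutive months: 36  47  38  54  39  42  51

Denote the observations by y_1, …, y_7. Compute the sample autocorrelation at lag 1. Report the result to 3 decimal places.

Mean ȳ = (36 + 47 + 38 + 54 + 39 + 42 + 51)/7 = 43.8571
Deviations from mean: -7.8571, 3.1429, -5.8571, 10.1429, -4.8571, -1.8571, 7.1429
Numerator Σ_{t=1}^{6}(y_t−ȳ)(y_{t+1}−ȳ) = -156.0204
Denominator Σ(y_t−ȳ)² = 286.8571
r_1 = -156.0204 / 286.8571 = -0.544

-0.544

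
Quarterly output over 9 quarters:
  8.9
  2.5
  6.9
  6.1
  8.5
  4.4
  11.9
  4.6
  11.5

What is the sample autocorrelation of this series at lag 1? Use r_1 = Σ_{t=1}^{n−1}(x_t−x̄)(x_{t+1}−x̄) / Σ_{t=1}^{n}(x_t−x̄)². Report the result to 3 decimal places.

Mean x̄ = (8.9 + 2.5 + 6.9 + 6.1 + 8.5 + 4.4 + 11.9 + 4.6 + 11.5)/9 = 7.2556
Numerator Σ_{t=1}^{8}(x_t−x̄)(x_{t+1}−x̄) = -47.5775
Denominator Σ(x_t−x̄)² = 83.1222
r_1 = -47.5775 / 83.1222 = -0.572

-0.572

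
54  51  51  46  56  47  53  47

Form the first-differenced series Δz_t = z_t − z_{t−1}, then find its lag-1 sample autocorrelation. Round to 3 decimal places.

-0.818

First differences Δz: -3, 0, -5, 10, -9, 6, -6
Mean of differences = -1.0000
Numerator Σ(Δz_t−Δz̄)(Δz_{t+1}−Δz̄) = -229.0000
Denominator Σ(Δz_t−Δz̄)² = 280.0000
r_1(Δz) = -229.0000 / 280.0000 = -0.818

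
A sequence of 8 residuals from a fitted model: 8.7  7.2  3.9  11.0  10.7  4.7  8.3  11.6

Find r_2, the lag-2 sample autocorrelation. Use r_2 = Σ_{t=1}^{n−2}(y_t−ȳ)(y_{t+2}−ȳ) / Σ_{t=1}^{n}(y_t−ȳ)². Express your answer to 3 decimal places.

-0.642

Mean ȳ = (8.7 + 7.2 + 3.9 + 11.0 + 10.7 + 4.7 + 8.3 + 11.6)/8 = 8.2625
Deviations from mean: 0.4375, -1.0625, -4.3625, 2.7375, 2.4375, -3.5625, 0.0375, 3.3375
Σ(y_t−ȳ)(y_{t+2}−ȳ) = (-1.9086) + (-2.9086) + (-10.6336) + (-9.7523) + (0.0914) + (-11.8898) = -37.0016
Denominator Σ(y_t−ȳ)² = 57.6188
r_2 = -37.0016 / 57.6188 = -0.642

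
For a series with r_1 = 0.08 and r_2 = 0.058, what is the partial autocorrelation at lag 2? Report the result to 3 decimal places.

0.052

φ_{22} = (r_2 − r_1²) / (1 − r_1²)
r_1² = (0.08)² = 0.0064
Numerator = 0.058 − 0.0064 = 0.0516; denominator = 1 − 0.0064 = 0.9936
φ_{22} = 0.0516 / 0.9936 = 0.052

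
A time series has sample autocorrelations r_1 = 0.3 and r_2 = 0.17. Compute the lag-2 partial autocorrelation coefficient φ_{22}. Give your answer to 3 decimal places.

φ_{22} = (r_2 − r_1²) / (1 − r_1²)
r_1² = (0.3)² = 0.09
Numerator = 0.17 − 0.0900 = 0.0800; denominator = 1 − 0.0900 = 0.9100
φ_{22} = 0.0800 / 0.9100 = 0.088

0.088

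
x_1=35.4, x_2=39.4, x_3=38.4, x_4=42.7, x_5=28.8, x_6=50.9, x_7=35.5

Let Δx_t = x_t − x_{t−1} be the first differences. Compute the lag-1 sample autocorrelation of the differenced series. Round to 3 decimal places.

-0.750

First differences Δx: 4.0, -1.0, 4.3, -13.9, 22.1, -15.4
Mean of differences = 0.0167
Numerator Σ(Δx_t−Δx̄)(Δx_{t+1}−Δx̄) = -715.7919
Denominator Σ(Δx_t−Δx̄)² = 954.2683
r_1(Δx) = -715.7919 / 954.2683 = -0.750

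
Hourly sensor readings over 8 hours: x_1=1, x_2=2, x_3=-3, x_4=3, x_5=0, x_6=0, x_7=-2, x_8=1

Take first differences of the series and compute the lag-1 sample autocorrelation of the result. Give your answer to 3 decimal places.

-0.702

First differences Δx: 1, -5, 6, -3, 0, -2, 3
Mean of differences = 0.0000
Numerator Σ(Δx_t−Δx̄)(Δx_{t+1}−Δx̄) = -59.0000
Denominator Σ(Δx_t−Δx̄)² = 84.0000
r_1(Δx) = -59.0000 / 84.0000 = -0.702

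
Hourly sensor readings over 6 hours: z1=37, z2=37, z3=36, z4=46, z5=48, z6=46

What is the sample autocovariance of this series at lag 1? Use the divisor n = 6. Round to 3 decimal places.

Mean z̄ = (37 + 37 + 36 + 46 + 48 + 46)/6 = 41.6667
Σ_{t=1}^{5}(z_t−z̄)(z_{t+1}−z̄) = 78.5556
γ_1 = 78.5556 / 6 = 13.093

13.093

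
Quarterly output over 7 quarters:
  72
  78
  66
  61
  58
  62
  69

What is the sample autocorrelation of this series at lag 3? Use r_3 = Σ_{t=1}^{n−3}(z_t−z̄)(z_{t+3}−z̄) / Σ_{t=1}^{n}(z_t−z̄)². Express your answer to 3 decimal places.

-0.477

Mean z̄ = (72 + 78 + 66 + 61 + 58 + 62 + 69)/7 = 66.5714
Deviations from mean: 5.4286, 11.4286, -0.5714, -5.5714, -8.5714, -4.5714, 2.4286
Σ(z_t−z̄)(z_{t+3}−z̄) = (-30.2449) + (-97.9592) + (2.6122) + (-13.5306) = -139.1224
Denominator Σ(z_t−z̄)² = 291.7143
r_3 = -139.1224 / 291.7143 = -0.477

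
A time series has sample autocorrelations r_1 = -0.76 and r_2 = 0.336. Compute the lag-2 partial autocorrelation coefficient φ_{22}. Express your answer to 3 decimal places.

-0.572

φ_{22} = (r_2 − r_1²) / (1 − r_1²)
r_1² = (-0.76)² = 0.5776
Numerator = 0.336 − 0.5776 = -0.2416; denominator = 1 − 0.5776 = 0.4224
φ_{22} = -0.2416 / 0.4224 = -0.572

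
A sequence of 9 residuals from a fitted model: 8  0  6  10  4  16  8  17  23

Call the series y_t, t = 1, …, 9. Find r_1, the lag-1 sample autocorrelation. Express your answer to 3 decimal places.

Mean ȳ = (8 + 0 + 6 + 10 + 4 + 16 + 8 + 17 + 23)/9 = 10.2222
Numerator Σ_{t=1}^{8}(y_t−ȳ)(y_{t+1}−ȳ) = 90.9506
Denominator Σ(y_t−ȳ)² = 413.5556
r_1 = 90.9506 / 413.5556 = 0.220

0.220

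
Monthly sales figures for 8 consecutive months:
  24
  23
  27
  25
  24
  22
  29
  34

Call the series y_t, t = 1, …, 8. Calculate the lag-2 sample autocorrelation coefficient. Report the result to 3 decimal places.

-0.324

Mean ȳ = (24 + 23 + 27 + 25 + 24 + 22 + 29 + 34)/8 = 26.0000
Σ(y_t−ȳ)(y_{t+2}−ȳ) = (-2.0000) + (3.0000) + (-2.0000) + (4.0000) + (-6.0000) + (-32.0000) = -35.0000
Denominator Σ(y_t−ȳ)² = 108.0000
r_2 = -35.0000 / 108.0000 = -0.324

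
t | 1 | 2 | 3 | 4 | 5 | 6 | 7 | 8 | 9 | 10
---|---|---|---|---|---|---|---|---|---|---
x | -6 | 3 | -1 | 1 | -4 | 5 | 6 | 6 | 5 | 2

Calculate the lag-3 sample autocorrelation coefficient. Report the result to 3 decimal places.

-0.164

Mean x̄ = (-6 + 3 − 1 + 1 − 4 + 5 + 6 + 6 + 5 + 2)/10 = 1.7000
Numerator Σ_{t=1}^{7}(x_t−x̄)(x_{t+3}−x̄) = -26.2700
Denominator Σ(x_t−x̄)² = 160.1000
r_3 = -26.2700 / 160.1000 = -0.164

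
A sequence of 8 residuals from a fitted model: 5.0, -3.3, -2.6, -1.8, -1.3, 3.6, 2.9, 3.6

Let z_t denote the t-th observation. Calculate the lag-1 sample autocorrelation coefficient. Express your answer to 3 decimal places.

0.215

Mean z̄ = (5.0 − 3.3 − 2.6 − 1.8 − 1.3 + 3.6 + 2.9 + 3.6)/8 = 0.7625
Σ(z_t−z̄)(z_{t+1}−z̄) = (-17.2148) + (13.6602) + (8.6164) + (5.2852) + (-5.8523) + (6.0652) + (6.0652) = 16.6248
Denominator Σ(z_t−z̄)² = 77.2588
r_1 = 16.6248 / 77.2588 = 0.215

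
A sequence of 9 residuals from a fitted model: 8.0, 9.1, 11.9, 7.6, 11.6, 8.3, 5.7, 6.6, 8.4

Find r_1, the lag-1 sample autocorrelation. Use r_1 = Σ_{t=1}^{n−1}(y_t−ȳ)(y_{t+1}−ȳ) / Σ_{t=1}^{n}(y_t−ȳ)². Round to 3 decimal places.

0.036

Mean ȳ = (8.0 + 9.1 + 11.9 + 7.6 + 11.6 + 8.3 + 5.7 + 6.6 + 8.4)/9 = 8.5778
Numerator Σ_{t=1}^{8}(y_t−ȳ)(y_{t+1}−ȳ) = 1.2328
Denominator Σ(y_t−ȳ)² = 34.0356
r_1 = 1.2328 / 34.0356 = 0.036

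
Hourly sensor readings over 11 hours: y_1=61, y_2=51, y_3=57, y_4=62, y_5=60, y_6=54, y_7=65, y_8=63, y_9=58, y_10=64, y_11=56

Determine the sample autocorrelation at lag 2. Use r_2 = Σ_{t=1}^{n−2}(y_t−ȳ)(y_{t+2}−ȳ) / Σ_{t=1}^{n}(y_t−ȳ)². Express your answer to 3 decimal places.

-0.223

Mean ȳ = (61 + 51 + 57 + 62 + 60 + 54 + 65 + 63 + 58 + 64 + 56)/11 = 59.1818
Numerator Σ_{t=1}^{9}(y_t−ȳ)(y_{t+2}−ȳ) = -43.1570
Denominator Σ(y_t−ȳ)² = 193.6364
r_2 = -43.1570 / 193.6364 = -0.223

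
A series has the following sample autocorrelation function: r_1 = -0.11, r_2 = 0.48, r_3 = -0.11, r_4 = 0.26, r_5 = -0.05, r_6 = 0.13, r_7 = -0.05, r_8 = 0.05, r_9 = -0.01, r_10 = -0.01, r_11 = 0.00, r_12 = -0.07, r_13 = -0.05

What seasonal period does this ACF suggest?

2

The largest autocorrelation is r_2 = 0.48, with a weaker echo at lag 4 (0.26); the remaining lags stay at or below 0.13.
The dominant spike at lag 2 indicates a seasonal period of 2.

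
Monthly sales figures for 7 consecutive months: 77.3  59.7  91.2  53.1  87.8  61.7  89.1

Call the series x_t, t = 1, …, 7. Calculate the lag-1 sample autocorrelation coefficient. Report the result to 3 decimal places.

-0.852

Mean x̄ = (77.3 + 59.7 + 91.2 + 53.1 + 87.8 + 61.7 + 89.1)/7 = 74.2714
Deviations from mean: 3.0286, -14.5714, 16.9286, -21.1714, 13.5286, -12.5714, 14.8286
Σ(x_t−x̄)(x_{t+1}−x̄) = (-44.1306) + (-246.6735) + (-358.4020) + (-286.4192) + (-170.0735) + (-186.4163) = -1292.1151
Denominator Σ(x_t−x̄)² = 1517.2543
r_1 = -1292.1151 / 1517.2543 = -0.852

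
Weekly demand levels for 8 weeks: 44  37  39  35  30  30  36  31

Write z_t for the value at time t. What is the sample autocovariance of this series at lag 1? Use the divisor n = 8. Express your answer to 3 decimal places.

Mean z̄ = (44 + 37 + 39 + 35 + 30 + 30 + 36 + 31)/8 = 35.2500
Deviations: 8.7500, 1.7500, 3.7500, -0.2500, -5.2500, -5.2500, 0.7500, -4.2500
Σ_{t=1}^{7}(z_t−z̄)(z_{t+1}−z̄) = 42.6875
γ_1 = 42.6875 / 8 = 5.336

5.336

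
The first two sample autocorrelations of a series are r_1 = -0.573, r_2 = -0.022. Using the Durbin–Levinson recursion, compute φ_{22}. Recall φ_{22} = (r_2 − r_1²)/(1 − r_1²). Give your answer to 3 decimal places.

φ_{22} = (r_2 − r_1²) / (1 − r_1²)
r_1² = (-0.573)² = 0.328329
Numerator = -0.022 − 0.3283 = -0.3503; denominator = 1 − 0.3283 = 0.6717
φ_{22} = -0.3503 / 0.6717 = -0.522

-0.522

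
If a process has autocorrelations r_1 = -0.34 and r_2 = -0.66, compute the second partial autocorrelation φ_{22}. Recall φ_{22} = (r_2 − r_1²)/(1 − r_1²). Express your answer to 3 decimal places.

φ_{22} = (r_2 − r_1²) / (1 − r_1²)
r_1² = (-0.34)² = 0.1156
Numerator = -0.66 − 0.1156 = -0.7756; denominator = 1 − 0.1156 = 0.8844
φ_{22} = -0.7756 / 0.8844 = -0.877

-0.877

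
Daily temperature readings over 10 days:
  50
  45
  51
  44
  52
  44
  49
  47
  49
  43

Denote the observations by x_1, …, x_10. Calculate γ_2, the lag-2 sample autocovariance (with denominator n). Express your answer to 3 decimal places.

5.868

Mean x̄ = (50 + 45 + 51 + 44 + 52 + 44 + 49 + 47 + 49 + 43)/10 = 47.4000
Σ_{t=1}^{8}(x_t−x̄)(x_{t+2}−x̄) = 58.6800
γ_2 = 58.6800 / 10 = 5.868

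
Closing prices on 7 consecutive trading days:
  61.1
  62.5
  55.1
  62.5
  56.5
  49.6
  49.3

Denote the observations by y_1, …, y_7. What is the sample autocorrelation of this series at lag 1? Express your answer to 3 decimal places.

0.308

Mean ȳ = (61.1 + 62.5 + 55.1 + 62.5 + 56.5 + 49.6 + 49.3)/7 = 56.6571
Deviations from mean: 4.4429, 5.8429, -1.5571, 5.8429, -0.1571, -7.0571, -7.3571
Numerator Σ_{t=1}^{6}(y_t−ȳ)(y_{t+1}−ȳ) = 59.8739
Denominator Σ(y_t−ȳ)² = 194.3971
r_1 = 59.8739 / 194.3971 = 0.308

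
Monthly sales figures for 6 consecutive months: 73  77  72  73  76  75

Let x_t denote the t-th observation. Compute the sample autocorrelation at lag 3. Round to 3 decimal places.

Mean x̄ = (73 + 77 + 72 + 73 + 76 + 75)/6 = 74.3333
Deviations from mean: -1.3333, 2.6667, -2.3333, -1.3333, 1.6667, 0.6667
Σ(x_t−x̄)(x_{t+3}−x̄) = (1.7778) + (4.4444) + (-1.5556) = 4.6667
Denominator Σ(x_t−x̄)² = 19.3333
r_3 = 4.6667 / 19.3333 = 0.241

0.241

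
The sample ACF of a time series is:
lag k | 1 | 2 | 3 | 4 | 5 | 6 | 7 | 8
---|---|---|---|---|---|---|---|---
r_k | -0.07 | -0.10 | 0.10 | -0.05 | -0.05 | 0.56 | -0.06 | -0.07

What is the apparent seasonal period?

6

The largest autocorrelation is r_6 = 0.56; the remaining lags stay at or below 0.10.
The dominant spike at lag 6 indicates a seasonal period of 6.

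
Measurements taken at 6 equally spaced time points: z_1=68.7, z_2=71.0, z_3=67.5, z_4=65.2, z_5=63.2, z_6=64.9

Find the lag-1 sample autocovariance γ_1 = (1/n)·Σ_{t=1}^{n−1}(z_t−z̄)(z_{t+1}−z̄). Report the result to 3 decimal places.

Mean z̄ = (68.7 + 71.0 + 67.5 + 65.2 + 63.2 + 64.9)/6 = 66.7500
Σ_{t=1}^{5}(z_t−z̄)(z_{t+1}−z̄) = 22.3825
γ_1 = 22.3825 / 6 = 3.730

3.730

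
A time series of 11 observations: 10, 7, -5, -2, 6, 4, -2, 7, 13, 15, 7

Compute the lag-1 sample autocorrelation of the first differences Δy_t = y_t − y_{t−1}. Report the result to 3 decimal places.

First differences Δy: -3, -12, 3, 8, -2, -6, 9, 6, 2, -8
Mean of differences = -0.3000
Numerator Σ(Δy_t−Δȳ)(Δy_{t+1}−Δȳ) = 18.3100
Denominator Σ(Δy_t−Δȳ)² = 450.1000
r_1(Δy) = 18.3100 / 450.1000 = 0.041

0.041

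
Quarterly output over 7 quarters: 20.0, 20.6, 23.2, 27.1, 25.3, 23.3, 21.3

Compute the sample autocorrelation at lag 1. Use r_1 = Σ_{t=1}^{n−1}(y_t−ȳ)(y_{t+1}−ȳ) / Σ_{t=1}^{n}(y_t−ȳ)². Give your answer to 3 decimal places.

Mean ȳ = (20.0 + 20.6 + 23.2 + 27.1 + 25.3 + 23.3 + 21.3)/7 = 22.9714
Σ(y_t−ȳ)(y_{t+1}−ȳ) = (7.0465) + (-0.5420) + (0.9437) + (9.6137) + (0.7651) + (-0.5492) = 17.2778
Denominator Σ(y_t−ȳ)² = 39.8743
r_1 = 17.2778 / 39.8743 = 0.433

0.433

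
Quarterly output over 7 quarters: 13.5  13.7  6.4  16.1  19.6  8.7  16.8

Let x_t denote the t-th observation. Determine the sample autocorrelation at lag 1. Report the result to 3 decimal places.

Mean x̄ = (13.5 + 13.7 + 6.4 + 16.1 + 19.6 + 8.7 + 16.8)/7 = 13.5429
Σ(x_t−x̄)(x_{t+1}−x̄) = (-0.0067) + (-1.1224) + (-18.2653) + (15.4890) + (-29.3339) + (-15.7739) = -49.0133
Denominator Σ(x_t−x̄)² = 128.3371
r_1 = -49.0133 / 128.3371 = -0.382

-0.382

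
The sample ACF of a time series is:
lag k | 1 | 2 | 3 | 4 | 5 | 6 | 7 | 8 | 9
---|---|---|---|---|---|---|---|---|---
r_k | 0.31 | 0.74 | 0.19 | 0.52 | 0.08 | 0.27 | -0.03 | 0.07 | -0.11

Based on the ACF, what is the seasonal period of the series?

The largest autocorrelation is r_2 = 0.74, with a weaker echo at lag 4 (0.52); the remaining lags stay at or below 0.31.
The dominant spike at lag 2 indicates a seasonal period of 2.

2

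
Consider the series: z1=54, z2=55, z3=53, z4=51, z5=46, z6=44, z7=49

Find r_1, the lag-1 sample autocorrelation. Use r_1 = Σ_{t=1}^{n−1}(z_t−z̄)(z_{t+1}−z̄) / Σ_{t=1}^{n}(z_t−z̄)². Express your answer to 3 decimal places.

0.621

Mean z̄ = (54 + 55 + 53 + 51 + 46 + 44 + 49)/7 = 50.2857
Deviations from mean: 3.7143, 4.7143, 2.7143, 0.7143, -4.2857, -6.2857, -1.2857
Numerator Σ_{t=1}^{6}(z_t−z̄)(z_{t+1}−z̄) = 64.2041
Denominator Σ(z_t−z̄)² = 103.4286
r_1 = 64.2041 / 103.4286 = 0.621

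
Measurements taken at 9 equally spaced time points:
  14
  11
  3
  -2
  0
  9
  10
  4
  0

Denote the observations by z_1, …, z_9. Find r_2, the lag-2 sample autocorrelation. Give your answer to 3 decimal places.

Mean z̄ = (14 + 11 + 3 − 2 + 0 + 9 + 10 + 4 + 0)/9 = 5.4444
Numerator Σ_{t=1}^{7}(z_t−z̄)(z_{t+2}−z̄) = -130.1728
Denominator Σ(z_t−z̄)² = 260.2222
r_2 = -130.1728 / 260.2222 = -0.500

-0.500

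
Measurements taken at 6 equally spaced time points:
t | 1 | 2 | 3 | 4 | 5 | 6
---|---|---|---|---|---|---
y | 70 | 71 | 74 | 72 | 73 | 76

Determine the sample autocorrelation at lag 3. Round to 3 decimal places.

Mean ȳ = (70 + 71 + 74 + 72 + 73 + 76)/6 = 72.6667
Σ(y_t−ȳ)(y_{t+3}−ȳ) = (1.7778) + (-0.5556) + (4.4444) = 5.6667
Denominator Σ(y_t−ȳ)² = 23.3333
r_3 = 5.6667 / 23.3333 = 0.243

0.243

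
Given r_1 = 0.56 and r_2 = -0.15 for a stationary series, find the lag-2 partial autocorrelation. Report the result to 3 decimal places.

φ_{22} = (r_2 − r_1²) / (1 − r_1²)
r_1² = (0.56)² = 0.3136
Numerator = -0.15 − 0.3136 = -0.4636; denominator = 1 − 0.3136 = 0.6864
φ_{22} = -0.4636 / 0.6864 = -0.675

-0.675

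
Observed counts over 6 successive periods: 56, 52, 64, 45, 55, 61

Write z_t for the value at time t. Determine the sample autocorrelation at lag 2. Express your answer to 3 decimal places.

Mean z̄ = (56 + 52 + 64 + 45 + 55 + 61)/6 = 55.5000
Deviations from mean: 0.5000, -3.5000, 8.5000, -10.5000, -0.5000, 5.5000
Σ(z_t−z̄)(z_{t+2}−z̄) = (4.2500) + (36.7500) + (-4.2500) + (-57.7500) = -21.0000
Denominator Σ(z_t−z̄)² = 225.5000
r_2 = -21.0000 / 225.5000 = -0.093

-0.093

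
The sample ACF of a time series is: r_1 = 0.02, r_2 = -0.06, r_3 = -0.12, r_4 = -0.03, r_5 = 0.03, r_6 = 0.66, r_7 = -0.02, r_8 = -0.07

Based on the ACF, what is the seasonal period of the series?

The largest autocorrelation is r_6 = 0.66; the remaining lags stay at or below 0.03.
The dominant spike at lag 6 indicates a seasonal period of 6.

6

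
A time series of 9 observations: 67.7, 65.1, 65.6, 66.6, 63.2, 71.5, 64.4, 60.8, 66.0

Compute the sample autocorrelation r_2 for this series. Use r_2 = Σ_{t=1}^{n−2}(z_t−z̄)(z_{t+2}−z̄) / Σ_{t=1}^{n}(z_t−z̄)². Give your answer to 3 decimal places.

-0.292

Mean z̄ = (67.7 + 65.1 + 65.6 + 66.6 + 63.2 + 71.5 + 64.4 + 60.8 + 66.0)/9 = 65.6556
Σ(z_t−z̄)(z_{t+2}−z̄) = (-0.1136) + (-0.5247) + (0.1364) + (5.5198) + (3.0831) + (-28.3780) + (-0.4325) = -20.7095
Denominator Σ(z_t−z̄)² = 70.8422
r_2 = -20.7095 / 70.8422 = -0.292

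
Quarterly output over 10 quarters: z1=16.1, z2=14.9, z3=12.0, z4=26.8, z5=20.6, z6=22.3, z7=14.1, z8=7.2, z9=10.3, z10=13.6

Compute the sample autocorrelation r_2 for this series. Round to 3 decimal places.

0.021

Mean z̄ = (16.1 + 14.9 + 12.0 + 26.8 + 20.6 + 22.3 + 14.1 + 7.2 + 10.3 + 13.6)/10 = 15.7900
Numerator Σ_{t=1}^{8}(z_t−z̄)(z_{t+2}−z̄) = 6.5118
Denominator Σ(z_t−z̄)² = 313.5690
r_2 = 6.5118 / 313.5690 = 0.021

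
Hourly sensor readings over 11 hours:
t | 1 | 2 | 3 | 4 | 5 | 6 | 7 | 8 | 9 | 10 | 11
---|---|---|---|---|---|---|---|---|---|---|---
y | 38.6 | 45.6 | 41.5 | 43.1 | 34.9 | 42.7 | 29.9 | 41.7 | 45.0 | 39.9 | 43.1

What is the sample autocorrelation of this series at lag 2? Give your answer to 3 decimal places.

0.172

Mean ȳ = (38.6 + 45.6 + 41.5 + 43.1 + 34.9 + 42.7 + 29.9 + 41.7 + 45.0 + 39.9 + 43.1)/11 = 40.5455
Numerator Σ_{t=1}^{9}(y_t−ȳ)(y_{t+2}−ȳ) = 36.9695
Denominator Σ(y_t−ȳ)² = 214.7273
r_2 = 36.9695 / 214.7273 = 0.172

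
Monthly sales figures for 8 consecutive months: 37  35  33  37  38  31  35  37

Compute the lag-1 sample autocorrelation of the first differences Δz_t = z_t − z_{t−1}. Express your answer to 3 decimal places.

First differences Δz: -2, -2, 4, 1, -7, 4, 2
Mean of differences = 0.0000
Numerator Σ(Δz_t−Δz̄)(Δz_{t+1}−Δz̄) = -27.0000
Denominator Σ(Δz_t−Δz̄)² = 94.0000
r_1(Δz) = -27.0000 / 94.0000 = -0.287

-0.287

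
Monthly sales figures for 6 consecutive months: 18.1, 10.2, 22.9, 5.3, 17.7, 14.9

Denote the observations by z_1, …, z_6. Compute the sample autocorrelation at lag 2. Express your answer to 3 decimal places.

Mean z̄ = (18.1 + 10.2 + 22.9 + 5.3 + 17.7 + 14.9)/6 = 14.8500
Deviations from mean: 3.2500, -4.6500, 8.0500, -9.5500, 2.8500, 0.0500
Σ(z_t−z̄)(z_{t+2}−z̄) = (26.1625) + (44.4075) + (22.9425) + (-0.4775) = 93.0350
Denominator Σ(z_t−z̄)² = 196.3150
r_2 = 93.0350 / 196.3150 = 0.474

0.474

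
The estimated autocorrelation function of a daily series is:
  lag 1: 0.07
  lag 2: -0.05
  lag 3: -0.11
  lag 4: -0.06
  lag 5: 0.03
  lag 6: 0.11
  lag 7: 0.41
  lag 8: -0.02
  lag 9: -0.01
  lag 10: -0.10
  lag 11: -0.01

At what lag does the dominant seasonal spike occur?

7

The largest autocorrelation is r_7 = 0.41; the remaining lags stay at or below 0.11.
The dominant spike at lag 7 indicates a seasonal period of 7.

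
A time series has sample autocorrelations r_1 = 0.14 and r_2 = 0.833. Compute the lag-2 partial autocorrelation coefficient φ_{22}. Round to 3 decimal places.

φ_{22} = (r_2 − r_1²) / (1 − r_1²)
r_1² = (0.14)² = 0.0196
Numerator = 0.833 − 0.0196 = 0.8134; denominator = 1 − 0.0196 = 0.9804
φ_{22} = 0.8134 / 0.9804 = 0.830

0.830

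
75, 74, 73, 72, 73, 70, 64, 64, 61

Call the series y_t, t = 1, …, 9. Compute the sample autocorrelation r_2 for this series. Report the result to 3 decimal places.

0.320

Mean ȳ = (75 + 74 + 73 + 72 + 73 + 70 + 64 + 64 + 61)/9 = 69.5556
Σ(y_t−ȳ)(y_{t+2}−ȳ) = (18.7531) + (10.8642) + (11.8642) + (1.0864) + (-19.1358) + (-2.4691) + (47.5309) = 68.4938
Denominator Σ(y_t−ȳ)² = 214.2222
r_2 = 68.4938 / 214.2222 = 0.320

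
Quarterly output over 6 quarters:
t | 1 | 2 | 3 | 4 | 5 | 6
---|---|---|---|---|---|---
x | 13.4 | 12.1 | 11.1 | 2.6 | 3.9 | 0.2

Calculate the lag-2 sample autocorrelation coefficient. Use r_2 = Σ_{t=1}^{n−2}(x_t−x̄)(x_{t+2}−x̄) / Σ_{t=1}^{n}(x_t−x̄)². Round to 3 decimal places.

0.132

Mean x̄ = (13.4 + 12.1 + 11.1 + 2.6 + 3.9 + 0.2)/6 = 7.2167
Σ(x_t−x̄)(x_{t+2}−x̄) = (24.0119) + (-22.5447) + (-12.8797) + (32.3936) = 20.9811
Denominator Σ(x_t−x̄)² = 158.7083
r_2 = 20.9811 / 158.7083 = 0.132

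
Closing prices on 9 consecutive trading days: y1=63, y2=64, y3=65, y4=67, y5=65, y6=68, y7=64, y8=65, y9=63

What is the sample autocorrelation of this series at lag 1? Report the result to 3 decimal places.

Mean ȳ = (63 + 64 + 65 + 67 + 65 + 68 + 64 + 65 + 63)/9 = 64.8889
Numerator Σ_{t=1}^{8}(y_t−ȳ)(y_{t+1}−ȳ) = -0.6790
Denominator Σ(y_t−ȳ)² = 22.8889
r_1 = -0.6790 / 22.8889 = -0.030

-0.030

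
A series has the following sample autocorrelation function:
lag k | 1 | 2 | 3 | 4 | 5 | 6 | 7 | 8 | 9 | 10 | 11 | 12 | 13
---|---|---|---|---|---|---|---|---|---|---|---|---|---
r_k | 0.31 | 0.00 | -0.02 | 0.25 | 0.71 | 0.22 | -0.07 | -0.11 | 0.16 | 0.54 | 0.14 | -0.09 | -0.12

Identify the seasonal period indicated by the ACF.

The largest autocorrelation is r_5 = 0.71, with a weaker echo at lag 10 (0.54); the remaining lags stay at or below 0.31. The elevated value at lag 1 (0.31), dropping to 0.00 at lag 2, reflects decaying short-term dependence rather than seasonality.
The dominant spike at lag 5 indicates a seasonal period of 5.

5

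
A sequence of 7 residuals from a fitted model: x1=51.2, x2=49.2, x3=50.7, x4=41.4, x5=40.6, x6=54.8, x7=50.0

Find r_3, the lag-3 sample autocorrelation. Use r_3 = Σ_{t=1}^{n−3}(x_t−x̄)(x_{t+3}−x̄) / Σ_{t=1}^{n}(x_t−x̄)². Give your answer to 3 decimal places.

Mean x̄ = (51.2 + 49.2 + 50.7 + 41.4 + 40.6 + 54.8 + 50.0)/7 = 48.2714
Deviations from mean: 2.9286, 0.9286, 2.4286, -6.8714, -7.6714, 6.5286, 1.7286
Σ(x_t−x̄)(x_{t+3}−x̄) = (-20.1235) + (-7.1235) + (15.8551) + (-11.8778) = -23.2696
Denominator Σ(x_t−x̄)² = 167.0143
r_3 = -23.2696 / 167.0143 = -0.139

-0.139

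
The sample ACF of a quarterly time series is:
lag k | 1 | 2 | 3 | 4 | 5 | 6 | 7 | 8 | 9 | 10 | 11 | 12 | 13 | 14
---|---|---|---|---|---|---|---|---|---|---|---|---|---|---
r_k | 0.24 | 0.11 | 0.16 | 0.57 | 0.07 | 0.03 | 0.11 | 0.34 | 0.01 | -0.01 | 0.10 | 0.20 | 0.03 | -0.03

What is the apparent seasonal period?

The largest autocorrelation is r_4 = 0.57, with a weaker echo at lag 8 (0.34); the remaining lags stay at or below 0.24. The elevated value at lag 1 (0.24), dropping to 0.11 at lag 2, reflects decaying short-term dependence rather than seasonality.
The dominant spike at lag 4 indicates a seasonal period of 4.

4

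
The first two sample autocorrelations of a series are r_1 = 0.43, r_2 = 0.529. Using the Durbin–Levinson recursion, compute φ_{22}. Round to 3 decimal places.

φ_{22} = (r_2 − r_1²) / (1 − r_1²)
r_1² = (0.43)² = 0.1849
Numerator = 0.529 − 0.1849 = 0.3441; denominator = 1 − 0.1849 = 0.8151
φ_{22} = 0.3441 / 0.8151 = 0.422

0.422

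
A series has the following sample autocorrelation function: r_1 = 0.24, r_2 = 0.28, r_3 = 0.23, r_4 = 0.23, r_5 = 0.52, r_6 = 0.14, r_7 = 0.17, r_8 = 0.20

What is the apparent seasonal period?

The largest autocorrelation is r_5 = 0.52; the remaining lags stay at or below 0.28.
The dominant spike at lag 5 indicates a seasonal period of 5.

5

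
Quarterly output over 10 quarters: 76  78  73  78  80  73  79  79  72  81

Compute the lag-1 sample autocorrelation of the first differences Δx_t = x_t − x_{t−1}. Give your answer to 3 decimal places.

First differences Δx: 2, -5, 5, 2, -7, 6, 0, -7, 9
Mean of differences = 0.5556
Numerator Σ(Δx_t−Δx̄)(Δx_{t+1}−Δx̄) = -140.9753
Denominator Σ(Δx_t−Δx̄)² = 270.2222
r_1(Δx) = -140.9753 / 270.2222 = -0.522

-0.522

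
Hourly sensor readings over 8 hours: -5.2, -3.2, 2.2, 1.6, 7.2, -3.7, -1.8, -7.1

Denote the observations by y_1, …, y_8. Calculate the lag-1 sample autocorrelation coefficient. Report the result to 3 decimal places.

Mean ȳ = (-5.2 − 3.2 + 2.2 + 1.6 + 7.2 − 3.7 − 1.8 − 7.1)/8 = -1.2500
Numerator Σ_{t=1}^{7}(y_t−ȳ)(y_{t+1}−ȳ) = 18.7525
Denominator Σ(y_t−ȳ)² = 151.3600
r_1 = 18.7525 / 151.3600 = 0.124

0.124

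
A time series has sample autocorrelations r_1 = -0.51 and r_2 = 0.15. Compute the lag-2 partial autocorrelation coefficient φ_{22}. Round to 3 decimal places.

-0.149

φ_{22} = (r_2 − r_1²) / (1 − r_1²)
r_1² = (-0.51)² = 0.2601
Numerator = 0.15 − 0.2601 = -0.1101; denominator = 1 − 0.2601 = 0.7399
φ_{22} = -0.1101 / 0.7399 = -0.149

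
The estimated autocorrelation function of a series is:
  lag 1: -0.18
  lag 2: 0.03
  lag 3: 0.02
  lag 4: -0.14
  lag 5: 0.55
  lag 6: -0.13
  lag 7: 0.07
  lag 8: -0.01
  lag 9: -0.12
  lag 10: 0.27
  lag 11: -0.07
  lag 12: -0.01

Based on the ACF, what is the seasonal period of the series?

The largest autocorrelation is r_5 = 0.55, with a weaker echo at lag 10 (0.27); the remaining lags stay at or below 0.07.
The dominant spike at lag 5 indicates a seasonal period of 5.

5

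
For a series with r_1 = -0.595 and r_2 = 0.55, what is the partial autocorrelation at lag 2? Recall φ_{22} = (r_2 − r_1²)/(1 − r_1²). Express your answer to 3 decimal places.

φ_{22} = (r_2 − r_1²) / (1 − r_1²)
r_1² = (-0.595)² = 0.354025
Numerator = 0.55 − 0.3540 = 0.1960; denominator = 1 − 0.3540 = 0.6460
φ_{22} = 0.1960 / 0.6460 = 0.303

0.303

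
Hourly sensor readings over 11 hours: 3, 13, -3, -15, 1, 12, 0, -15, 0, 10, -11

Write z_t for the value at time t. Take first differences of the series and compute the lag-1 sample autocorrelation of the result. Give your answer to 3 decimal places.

-0.114

First differences Δz: 10, -16, -12, 16, 11, -12, -15, 15, 10, -21
Mean of differences = -1.4000
Numerator Σ(Δz_t−Δz̄)(Δz_{t+1}−Δz̄) = -227.1600
Denominator Σ(Δz_t−Δz̄)² = 1992.4000
r_1(Δz) = -227.1600 / 1992.4000 = -0.114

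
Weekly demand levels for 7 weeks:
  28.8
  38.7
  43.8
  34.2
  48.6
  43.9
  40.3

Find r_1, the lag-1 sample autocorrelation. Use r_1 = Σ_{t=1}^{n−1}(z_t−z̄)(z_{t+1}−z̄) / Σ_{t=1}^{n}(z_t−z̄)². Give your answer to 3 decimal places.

Mean z̄ = (28.8 + 38.7 + 43.8 + 34.2 + 48.6 + 43.9 + 40.3)/7 = 39.7571
Deviations from mean: -10.9571, -1.0571, 4.0429, -5.5571, 8.8429, 4.1429, 0.5429
Σ(z_t−z̄)(z_{t+1}−z̄) = (11.5833) + (-4.2739) + (-22.4667) + (-49.1410) + (36.6347) + (2.2490) = -25.4147
Denominator Σ(z_t−z̄)² = 264.0571
r_1 = -25.4147 / 264.0571 = -0.096

-0.096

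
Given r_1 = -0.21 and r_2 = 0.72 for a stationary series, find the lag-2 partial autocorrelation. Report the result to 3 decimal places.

φ_{22} = (r_2 − r_1²) / (1 − r_1²)
r_1² = (-0.21)² = 0.0441
Numerator = 0.72 − 0.0441 = 0.6759; denominator = 1 − 0.0441 = 0.9559
φ_{22} = 0.6759 / 0.9559 = 0.707

0.707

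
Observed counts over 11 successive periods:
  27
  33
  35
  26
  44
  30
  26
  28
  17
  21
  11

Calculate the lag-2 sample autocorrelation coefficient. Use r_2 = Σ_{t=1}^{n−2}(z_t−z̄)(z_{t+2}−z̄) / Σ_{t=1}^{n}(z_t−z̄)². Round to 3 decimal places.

0.347

Mean z̄ = (27 + 33 + 35 + 26 + 44 + 30 + 26 + 28 + 17 + 21 + 11)/11 = 27.0909
Numerator Σ_{t=1}^{9}(z_t−z̄)(z_{t+2}−z̄) = 275.4380
Denominator Σ(z_t−z̄)² = 792.9091
r_2 = 275.4380 / 792.9091 = 0.347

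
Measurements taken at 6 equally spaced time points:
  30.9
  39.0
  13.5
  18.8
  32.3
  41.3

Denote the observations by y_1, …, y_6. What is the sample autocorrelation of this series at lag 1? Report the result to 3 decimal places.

Mean ȳ = (30.9 + 39.0 + 13.5 + 18.8 + 32.3 + 41.3)/6 = 29.3000
Deviations from mean: 1.6000, 9.7000, -15.8000, -10.5000, 3.0000, 12.0000
Σ(y_t−ȳ)(y_{t+1}−ȳ) = (15.5200) + (-153.2600) + (165.9000) + (-31.5000) + (36.0000) = 32.6600
Denominator Σ(y_t−ȳ)² = 609.5400
r_1 = 32.6600 / 609.5400 = 0.054

0.054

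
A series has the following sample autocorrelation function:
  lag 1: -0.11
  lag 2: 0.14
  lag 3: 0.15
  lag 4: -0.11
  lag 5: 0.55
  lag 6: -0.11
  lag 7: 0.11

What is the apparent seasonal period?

The largest autocorrelation is r_5 = 0.55; the remaining lags stay at or below 0.15.
The dominant spike at lag 5 indicates a seasonal period of 5.

5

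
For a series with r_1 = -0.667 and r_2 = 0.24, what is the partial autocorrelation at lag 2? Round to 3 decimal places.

-0.369

φ_{22} = (r_2 − r_1²) / (1 − r_1²)
r_1² = (-0.667)² = 0.444889
Numerator = 0.24 − 0.4449 = -0.2049; denominator = 1 − 0.4449 = 0.5551
φ_{22} = -0.2049 / 0.5551 = -0.369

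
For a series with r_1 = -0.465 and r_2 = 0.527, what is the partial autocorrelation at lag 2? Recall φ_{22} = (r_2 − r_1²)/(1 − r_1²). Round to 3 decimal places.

φ_{22} = (r_2 − r_1²) / (1 − r_1²)
r_1² = (-0.465)² = 0.216225
Numerator = 0.527 − 0.2162 = 0.3108; denominator = 1 − 0.2162 = 0.7838
φ_{22} = 0.3108 / 0.7838 = 0.397

0.397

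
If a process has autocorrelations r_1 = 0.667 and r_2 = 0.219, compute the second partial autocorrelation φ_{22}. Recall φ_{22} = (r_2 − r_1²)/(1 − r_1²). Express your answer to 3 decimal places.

-0.407

φ_{22} = (r_2 − r_1²) / (1 − r_1²)
r_1² = (0.667)² = 0.444889
Numerator = 0.219 − 0.4449 = -0.2259; denominator = 1 − 0.4449 = 0.5551
φ_{22} = -0.2259 / 0.5551 = -0.407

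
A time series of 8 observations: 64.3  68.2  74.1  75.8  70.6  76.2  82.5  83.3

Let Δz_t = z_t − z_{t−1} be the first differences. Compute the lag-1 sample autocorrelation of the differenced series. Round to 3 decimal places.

First differences Δz: 3.9, 5.9, 1.7, -5.2, 5.6, 6.3, 0.8
Mean of differences = 2.7143
Numerator Σ(Δz_t−Δz̄)(Δz_{t+1}−Δz̄) = -10.7816
Denominator Σ(Δz_t−Δz̄)² = 100.0686
r_1(Δz) = -10.7816 / 100.0686 = -0.108

-0.108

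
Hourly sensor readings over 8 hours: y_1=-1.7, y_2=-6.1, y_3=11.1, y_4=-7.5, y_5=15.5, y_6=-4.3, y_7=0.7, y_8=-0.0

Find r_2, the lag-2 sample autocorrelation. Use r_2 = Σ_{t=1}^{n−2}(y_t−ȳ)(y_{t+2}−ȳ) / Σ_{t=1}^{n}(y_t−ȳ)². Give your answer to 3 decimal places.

Mean ȳ = (-1.7 − 6.1 + 11.1 − 7.5 + 15.5 − 4.3 + 0.7 − 0.0)/8 = 0.9625
Σ(y_t−ȳ)(y_{t+2}−ȳ) = (-26.9911) + (59.7664) + (147.3739) + (44.5339) + (-3.8161) + (5.0652) = 225.9322
Denominator Σ(y_t−ȳ)² = 471.3788
r_2 = 225.9322 / 471.3788 = 0.479

0.479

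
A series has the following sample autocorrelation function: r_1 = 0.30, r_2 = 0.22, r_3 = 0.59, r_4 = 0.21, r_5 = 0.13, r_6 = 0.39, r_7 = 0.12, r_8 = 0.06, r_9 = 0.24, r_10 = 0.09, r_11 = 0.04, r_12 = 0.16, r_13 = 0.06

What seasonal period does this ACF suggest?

The largest autocorrelation is r_3 = 0.59, with a weaker echo at lag 6 (0.39); the remaining lags stay at or below 0.30. The elevated value at lag 1 (0.30), dropping to 0.22 at lag 2, reflects decaying short-term dependence rather than seasonality.
The dominant spike at lag 3 indicates a seasonal period of 3.

3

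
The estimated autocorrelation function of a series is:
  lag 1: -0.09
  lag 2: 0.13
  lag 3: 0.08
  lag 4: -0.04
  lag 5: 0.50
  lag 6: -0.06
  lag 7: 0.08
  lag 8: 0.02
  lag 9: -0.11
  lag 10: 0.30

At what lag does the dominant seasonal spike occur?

The largest autocorrelation is r_5 = 0.50, with a weaker echo at lag 10 (0.30); the remaining lags stay at or below 0.13.
The dominant spike at lag 5 indicates a seasonal period of 5.

5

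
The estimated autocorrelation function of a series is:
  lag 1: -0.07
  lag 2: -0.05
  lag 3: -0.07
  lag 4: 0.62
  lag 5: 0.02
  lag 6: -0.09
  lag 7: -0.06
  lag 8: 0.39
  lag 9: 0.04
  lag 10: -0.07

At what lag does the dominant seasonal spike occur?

4

The largest autocorrelation is r_4 = 0.62, with a weaker echo at lag 8 (0.39); the remaining lags stay at or below 0.04.
The dominant spike at lag 4 indicates a seasonal period of 4.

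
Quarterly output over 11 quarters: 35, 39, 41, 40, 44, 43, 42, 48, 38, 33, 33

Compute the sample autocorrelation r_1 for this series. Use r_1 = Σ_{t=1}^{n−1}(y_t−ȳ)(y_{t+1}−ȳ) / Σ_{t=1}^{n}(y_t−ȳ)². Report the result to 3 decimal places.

Mean ȳ = (35 + 39 + 41 + 40 + 44 + 43 + 42 + 48 + 38 + 33 + 33)/11 = 39.6364
Numerator Σ_{t=1}^{10}(y_t−ȳ)(y_{t+1}−ȳ) = 87.7769
Denominator Σ(y_t−ȳ)² = 220.5455
r_1 = 87.7769 / 220.5455 = 0.398

0.398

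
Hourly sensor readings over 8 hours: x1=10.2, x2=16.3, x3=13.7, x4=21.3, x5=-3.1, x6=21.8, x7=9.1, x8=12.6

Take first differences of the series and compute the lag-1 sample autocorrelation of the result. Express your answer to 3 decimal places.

-0.797

First differences Δx: 6.1, -2.6, 7.6, -24.4, 24.9, -12.7, 3.5
Mean of differences = 0.3429
Numerator Σ(Δx_t−Δx̄)(Δx_{t+1}−Δx̄) = -1186.9490
Denominator Σ(Δx_t−Δx̄)² = 1489.8171
r_1(Δx) = -1186.9490 / 1489.8171 = -0.797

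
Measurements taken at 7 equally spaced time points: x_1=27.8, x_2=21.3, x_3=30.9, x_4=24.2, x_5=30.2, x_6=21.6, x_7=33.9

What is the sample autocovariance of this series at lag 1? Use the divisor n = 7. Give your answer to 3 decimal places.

-14.336

Mean x̄ = (27.8 + 21.3 + 30.9 + 24.2 + 30.2 + 21.6 + 33.9)/7 = 27.1286
Σ_{t=1}^{6}(x_t−x̄)(x_{t+1}−x̄) = -100.3522
γ_1 = -100.3522 / 7 = -14.336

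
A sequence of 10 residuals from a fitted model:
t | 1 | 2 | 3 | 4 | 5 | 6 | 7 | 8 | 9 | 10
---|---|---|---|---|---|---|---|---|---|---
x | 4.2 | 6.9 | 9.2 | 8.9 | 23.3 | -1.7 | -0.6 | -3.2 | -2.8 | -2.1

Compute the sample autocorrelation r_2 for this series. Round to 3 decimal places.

Mean x̄ = (4.2 + 6.9 + 9.2 + 8.9 + 23.3 − 1.7 − 0.6 − 3.2 − 2.8 − 2.1)/10 = 4.2100
Numerator Σ_{t=1}^{8}(x_t−x̄)(x_{t+2}−x̄) = 112.5528
Denominator Σ(x_t−x̄)² = 620.4890
r_2 = 112.5528 / 620.4890 = 0.181

0.181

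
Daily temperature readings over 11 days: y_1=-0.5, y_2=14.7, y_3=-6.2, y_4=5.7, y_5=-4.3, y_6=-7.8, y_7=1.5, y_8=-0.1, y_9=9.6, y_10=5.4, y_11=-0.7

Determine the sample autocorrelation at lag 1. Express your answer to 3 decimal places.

-0.261

Mean ȳ = (-0.5 + 14.7 − 6.2 + 5.7 − 4.3 − 7.8 + 1.5 − 0.1 + 9.6 + 5.4 − 0.7)/11 = 1.5727
Numerator Σ_{t=1}^{10}(y_t−ȳ)(y_{t+1}−ȳ) = -121.1189
Denominator Σ(y_t−ȳ)² = 463.4618
r_1 = -121.1189 / 463.4618 = -0.261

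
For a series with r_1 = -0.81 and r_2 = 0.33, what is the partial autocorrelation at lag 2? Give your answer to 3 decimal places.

-0.948

φ_{22} = (r_2 − r_1²) / (1 − r_1²)
r_1² = (-0.81)² = 0.6561
Numerator = 0.33 − 0.6561 = -0.3261; denominator = 1 − 0.6561 = 0.3439
φ_{22} = -0.3261 / 0.3439 = -0.948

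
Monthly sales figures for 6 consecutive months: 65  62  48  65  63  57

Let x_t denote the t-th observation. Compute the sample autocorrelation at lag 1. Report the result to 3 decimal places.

Mean x̄ = (65 + 62 + 48 + 65 + 63 + 57)/6 = 60.0000
Σ(x_t−x̄)(x_{t+1}−x̄) = (10.0000) + (-24.0000) + (-60.0000) + (15.0000) + (-9.0000) = -68.0000
Denominator Σ(x_t−x̄)² = 216.0000
r_1 = -68.0000 / 216.0000 = -0.315

-0.315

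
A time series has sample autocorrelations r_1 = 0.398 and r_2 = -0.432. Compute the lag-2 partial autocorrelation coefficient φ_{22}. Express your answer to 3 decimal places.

φ_{22} = (r_2 − r_1²) / (1 − r_1²)
r_1² = (0.398)² = 0.158404
Numerator = -0.432 − 0.1584 = -0.5904; denominator = 1 − 0.1584 = 0.8416
φ_{22} = -0.5904 / 0.8416 = -0.702

-0.702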